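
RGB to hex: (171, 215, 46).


R = 171 → AB (hex)
G = 215 → D7 (hex)
B = 46 → 2E (hex)
Hex = #ABD72E


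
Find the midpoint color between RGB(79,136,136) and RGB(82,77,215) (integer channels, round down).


Midpoint: each channel = ⌊(C₁+C₂)/2⌋
R: ⌊(79+82)/2⌋ = 80
G: ⌊(136+77)/2⌋ = 106
B: ⌊(136+215)/2⌋ = 175
= RGB(80, 106, 175)


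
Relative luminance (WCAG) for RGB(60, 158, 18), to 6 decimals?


Linearize each channel (sRGB transfer function): c = v/255; c_lin = c/12.92 if c ≤ 0.04045, else ((c+0.055)/1.055)^2.4
  R: 60/255 ≈ 0.235294 > 0.04045 → ((0.235294+0.055)/1.055)^2.4 ≈ 0.045186
  G: 158/255 ≈ 0.619608 > 0.04045 → ((0.619608+0.055)/1.055)^2.4 ≈ 0.341914
  B: 18/255 ≈ 0.070588 > 0.04045 → ((0.070588+0.055)/1.055)^2.4 ≈ 0.006049
R_lin = 0.045186, G_lin = 0.341914, B_lin = 0.006049
L = 0.2126×R + 0.7152×G + 0.0722×B
L = 0.2126×0.045186 + 0.7152×0.341914 + 0.0722×0.006049
L ≈ 0.254581


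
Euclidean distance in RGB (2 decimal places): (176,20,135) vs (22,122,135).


d = √[(R₁-R₂)² + (G₁-G₂)² + (B₁-B₂)²]
d = √[(176-22)² + (20-122)² + (135-135)²]
d = √[23716 + 10404 + 0]
d = √34120
d ≈ 184.72


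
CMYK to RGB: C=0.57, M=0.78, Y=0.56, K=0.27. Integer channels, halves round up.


R = 255 × (1-C) × (1-K) = 255 × 0.43 × 0.73 = 80.0445 → 80
G = 255 × (1-M) × (1-K) = 255 × 0.22 × 0.73 = 40.953 → 41
B = 255 × (1-Y) × (1-K) = 255 × 0.44 × 0.73 = 81.906 → 82
= RGB(80, 41, 82)


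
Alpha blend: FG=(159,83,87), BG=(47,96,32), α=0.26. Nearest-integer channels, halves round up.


C = α×F + (1-α)×B, with 1-α = 0.74
R: 0.26×159 + 0.74×47 = 41.34 + 34.78 = 76.12 → 76
G: 0.26×83 + 0.74×96 = 21.58 + 71.04 = 92.62 → 93
B: 0.26×87 + 0.74×32 = 22.62 + 23.68 = 46.30 → 46
= RGB(76, 93, 46)


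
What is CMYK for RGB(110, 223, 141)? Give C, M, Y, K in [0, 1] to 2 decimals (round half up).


R'=110/255≈0.4314, G'=223/255≈0.8745, B'=141/255≈0.5529
K = 1 - max(R',G',B') = 1 - 223/255 = 32/255 = 0.12549… → 0.13
(1-R'-K)/(1-K) simplifies to (max-R)/max with max = 223:
C = (223-110)/223 = 113/223 = 0.50672… → 0.51
M = (223-223)/223 = 0/223 = 0 → 0.00
Y = (223-141)/223 = 82/223 = 0.36771… → 0.37
= CMYK(0.51, 0.00, 0.37, 0.13)


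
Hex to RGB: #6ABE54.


6A → 106 (R)
BE → 190 (G)
54 → 84 (B)
= RGB(106, 190, 84)


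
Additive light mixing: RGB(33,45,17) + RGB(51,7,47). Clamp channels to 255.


Additive: each channel = min(255, C₁+C₂)
R: 33+51 = 84 → 84
G: 45+7 = 52 → 52
B: 17+47 = 64 → 64
= RGB(84, 52, 64)


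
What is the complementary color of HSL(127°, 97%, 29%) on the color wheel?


Complement = opposite side of color wheel = hue + 180°
H' = (127 + 180) mod 360 = 307°
S and L unchanged.
= HSL(307°, 97%, 29%)


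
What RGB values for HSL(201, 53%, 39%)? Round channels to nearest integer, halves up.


H=201°, S=0.53, L=0.39
C = (1-|2L-1|)×S = (1-|-0.22|)×0.53 = 0.4134
H' = H/60 = 201/60 ≈ 3.3500; X = C×(1-|H' mod 2 - 1|) = 0.26871
m = L - C/2 = 0.39 - 0.2067 = 0.1833
Sector ⌊H'⌋ = 3 → (R',G',B') = (0.0, 0.26871, 0.4134)
RGB = ((R'+m)×255, (G'+m)×255, (B'+m)×255) = (46.7415, 115.26255, 152.1585)
Round half up → RGB(47, 115, 152)


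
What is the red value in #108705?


Color: #108705
R = 10 = 16
G = 87 = 135
B = 05 = 5
Red = 16


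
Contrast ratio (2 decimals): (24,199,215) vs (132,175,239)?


Linearize each sRGB channel c=v/255: c/12.92 if c ≤ 0.04045 else ((c+0.055)/1.055)^2.4
L = 0.2126×R_lin + 0.7152×G_lin + 0.0722×B_lin
Color 1 (24,199,215):
  R=24: 24/255≈0.0941 > 0.04045 → ((0.0941+0.055)/1.055)^2.4 ≈ 0.00913
  G=199: 199/255≈0.7804 > 0.04045 → ((0.7804+0.055)/1.055)^2.4 ≈ 0.57112
  B=215: 215/255≈0.8431 > 0.04045 → ((0.8431+0.055)/1.055)^2.4 ≈ 0.67954
  L1 = 0.2126×0.00913 + 0.7152×0.57112 + 0.0722×0.67954 ≈ 0.45947
Color 2 (132,175,239):
  R=132: 132/255≈0.5176 > 0.04045 → ((0.5176+0.055)/1.055)^2.4 ≈ 0.23074
  G=175: 175/255≈0.6863 > 0.04045 → ((0.6863+0.055)/1.055)^2.4 ≈ 0.42869
  B=239: 239/255≈0.9373 > 0.04045 → ((0.9373+0.055)/1.055)^2.4 ≈ 0.86316
  L2 = 0.2126×0.23074 + 0.7152×0.42869 + 0.0722×0.86316 ≈ 0.41797
Lighter = 0.45947, Darker = 0.41797
Ratio = (L_lighter + 0.05) / (L_darker + 0.05)
Ratio = (0.45947 + 0.05) / (0.41797 + 0.05) = 0.50947 / 0.46797 ≈ 1.0887
Ratio ≈ 1.09:1


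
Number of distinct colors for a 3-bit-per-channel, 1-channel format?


Total bits = 3 bits/channel × 1 channels = 3 bits
Distinct colors = 2^3
= 8 colors


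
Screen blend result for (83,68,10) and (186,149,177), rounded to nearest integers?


Screen: C = 255 - (255-A)×(255-B)/255, rounded to nearest integer
R: 255 - (255-83)×(255-186)/255 = 255 - 11868/255 ≈ 255 - 46.541 = 208.459 → 208
G: 255 - (255-68)×(255-149)/255 = 255 - 19822/255 ≈ 255 - 77.733 = 177.267 → 177
B: 255 - (255-10)×(255-177)/255 = 255 - 19110/255 ≈ 255 - 74.941 = 180.059 → 180
= RGB(208, 177, 180)


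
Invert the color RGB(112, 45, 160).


Invert: (255-R, 255-G, 255-B)
R: 255-112 = 143
G: 255-45 = 210
B: 255-160 = 95
= RGB(143, 210, 95)


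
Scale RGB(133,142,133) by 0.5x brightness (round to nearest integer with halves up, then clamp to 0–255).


Multiply each channel by 0.5, round half up, clamp to [0, 255]
R: 133×0.5 = 66.5 → round → 67
G: 142×0.5 = 71
B: 133×0.5 = 66.5 → round → 67
= RGB(67, 71, 67)


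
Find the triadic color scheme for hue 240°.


Triadic: equally spaced at 120° intervals
H1 = 240°
H2 = (240 + 120) mod 360 = 0°
H3 = (240 + 240) mod 360 = 120°
Triadic = 240°, 0°, 120°


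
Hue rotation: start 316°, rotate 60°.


New hue = (H + rotation) mod 360
New hue = (316 + 60) mod 360
= 376 mod 360
= 16°


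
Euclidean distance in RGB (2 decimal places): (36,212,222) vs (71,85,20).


d = √[(R₁-R₂)² + (G₁-G₂)² + (B₁-B₂)²]
d = √[(36-71)² + (212-85)² + (222-20)²]
d = √[1225 + 16129 + 40804]
d = √58158
d ≈ 241.16


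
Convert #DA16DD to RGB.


DA → 218 (R)
16 → 22 (G)
DD → 221 (B)
= RGB(218, 22, 221)


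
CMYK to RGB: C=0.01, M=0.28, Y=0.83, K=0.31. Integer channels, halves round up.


R = 255 × (1-C) × (1-K) = 255 × 0.99 × 0.69 = 174.1905 → 174
G = 255 × (1-M) × (1-K) = 255 × 0.72 × 0.69 = 126.684 → 127
B = 255 × (1-Y) × (1-K) = 255 × 0.17 × 0.69 = 29.9115 → 30
= RGB(174, 127, 30)


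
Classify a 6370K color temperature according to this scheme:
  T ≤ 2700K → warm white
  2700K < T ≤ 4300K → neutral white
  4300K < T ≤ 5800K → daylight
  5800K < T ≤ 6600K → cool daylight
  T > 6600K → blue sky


Temperature: 6370K
5800K < 6370K ≤ 6600K → cool daylight
Classification: cool daylight


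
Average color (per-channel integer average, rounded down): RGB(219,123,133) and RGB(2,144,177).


Midpoint: each channel = ⌊(C₁+C₂)/2⌋
R: ⌊(219+2)/2⌋ = 110
G: ⌊(123+144)/2⌋ = 133
B: ⌊(133+177)/2⌋ = 155
= RGB(110, 133, 155)


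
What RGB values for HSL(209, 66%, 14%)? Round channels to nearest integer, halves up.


H=209°, S=0.66, L=0.14
C = (1-|2L-1|)×S = (1-|-0.72|)×0.66 = 0.1848
H' = H/60 = 209/60 ≈ 3.4833; X = C×(1-|H' mod 2 - 1|) = 0.09548
m = L - C/2 = 0.14 - 0.0924 = 0.0476
Sector ⌊H'⌋ = 3 → (R',G',B') = (0.0, 0.09548, 0.1848)
RGB = ((R'+m)×255, (G'+m)×255, (B'+m)×255) = (12.138, 36.4854, 59.262)
Round half up → RGB(12, 36, 59)


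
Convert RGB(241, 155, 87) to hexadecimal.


R = 241 → F1 (hex)
G = 155 → 9B (hex)
B = 87 → 57 (hex)
Hex = #F19B57


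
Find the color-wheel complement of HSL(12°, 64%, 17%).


Complement = opposite side of color wheel = hue + 180°
H' = (12 + 180) mod 360 = 192°
S and L unchanged.
= HSL(192°, 64%, 17%)


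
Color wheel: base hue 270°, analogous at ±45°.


Base hue: 270°
Left analog: (270 - 45) mod 360 = 225°
Right analog: (270 + 45) mod 360 = 315°
Analogous hues = 225° and 315°


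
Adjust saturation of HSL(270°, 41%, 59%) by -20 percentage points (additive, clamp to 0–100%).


Original S = 41%
Adjustment = -20 percentage points
New S = 41 + (-20) = 21
Clamp to [0, 100] → 21
= HSL(270°, 21%, 59%)


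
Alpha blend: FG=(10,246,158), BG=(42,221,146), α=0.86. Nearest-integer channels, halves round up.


C = α×F + (1-α)×B, with 1-α = 0.14
R: 0.86×10 + 0.14×42 = 8.60 + 5.88 = 14.48 → 14
G: 0.86×246 + 0.14×221 = 211.56 + 30.94 = 242.50 → 243
B: 0.86×158 + 0.14×146 = 135.88 + 20.44 = 156.32 → 156
= RGB(14, 243, 156)


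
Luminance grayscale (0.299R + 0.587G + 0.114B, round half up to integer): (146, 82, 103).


Gray = 0.299×R + 0.587×G + 0.114×B
Gray = 0.299×146 + 0.587×82 + 0.114×103
Gray = 43.654 + 48.134 + 11.742
Gray = 103.530 → round half up → 104
Gray = 104


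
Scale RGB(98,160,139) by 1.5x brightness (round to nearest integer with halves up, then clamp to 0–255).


Multiply each channel by 1.5, round half up, clamp to [0, 255]
R: 98×1.5 = 147
G: 160×1.5 = 240
B: 139×1.5 = 208.5 → round → 209
= RGB(147, 240, 209)


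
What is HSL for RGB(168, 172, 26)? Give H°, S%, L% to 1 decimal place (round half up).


Normalize: R'=168/255≈0.6588, G'=172/255≈0.6745, B'=26/255≈0.1020
Max=172/255, Min=26/255, Δ=Max-Min=146/255
L = (Max+Min)/2 = (172+26)/510 = 198/510 = 0.38823… → L = 38.8%
L ≤ 0.5 → S = Δ/(Max+Min) = 146/(172+26) = 146/198 = 0.73737… → S = 73.7%
(the 1/255 factors cancel in S and H, so raw channel differences can be used)
Max is G' → H = 60 × ((B-R)/Δ + 2) = 60 × ((26-168)/146 + 2)
  -142/146 + 2 = -0.9726… + 2 = 1.0273…
  H = 60 × 1.0273… = 61.643…° → H = 61.6°
= HSL(61.6°, 73.7%, 38.8%)


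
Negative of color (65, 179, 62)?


Invert: (255-R, 255-G, 255-B)
R: 255-65 = 190
G: 255-179 = 76
B: 255-62 = 193
= RGB(190, 76, 193)


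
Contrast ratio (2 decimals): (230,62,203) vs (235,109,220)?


Linearize each sRGB channel c=v/255: c/12.92 if c ≤ 0.04045 else ((c+0.055)/1.055)^2.4
L = 0.2126×R_lin + 0.7152×G_lin + 0.0722×B_lin
Color 1 (230,62,203):
  R=230: 230/255≈0.9020 > 0.04045 → ((0.9020+0.055)/1.055)^2.4 ≈ 0.79130
  G=62: 62/255≈0.2431 > 0.04045 → ((0.2431+0.055)/1.055)^2.4 ≈ 0.04817
  B=203: 203/255≈0.7961 > 0.04045 → ((0.7961+0.055)/1.055)^2.4 ≈ 0.59720
  L1 = 0.2126×0.79130 + 0.7152×0.04817 + 0.0722×0.59720 ≈ 0.24580
Color 2 (235,109,220):
  R=235: 235/255≈0.9216 > 0.04045 → ((0.9216+0.055)/1.055)^2.4 ≈ 0.83077
  G=109: 109/255≈0.4275 > 0.04045 → ((0.4275+0.055)/1.055)^2.4 ≈ 0.15293
  B=220: 220/255≈0.8627 > 0.04045 → ((0.8627+0.055)/1.055)^2.4 ≈ 0.71569
  L2 = 0.2126×0.83077 + 0.7152×0.15293 + 0.0722×0.71569 ≈ 0.33767
Lighter = 0.33767, Darker = 0.24580
Ratio = (L_lighter + 0.05) / (L_darker + 0.05)
Ratio = (0.33767 + 0.05) / (0.24580 + 0.05) = 0.38767 / 0.29580 ≈ 1.3106
Ratio ≈ 1.31:1


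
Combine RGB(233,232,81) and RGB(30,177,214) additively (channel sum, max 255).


Additive: each channel = min(255, C₁+C₂)
R: 233+30 = 263 → 255
G: 232+177 = 409 → 255
B: 81+214 = 295 → 255
= RGB(255, 255, 255)


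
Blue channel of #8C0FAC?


Color: #8C0FAC
R = 8C = 140
G = 0F = 15
B = AC = 172
Blue = 172


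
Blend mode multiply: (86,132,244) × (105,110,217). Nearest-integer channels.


Multiply: C = A×B/255, rounded to nearest integer
R: 86×105/255 = 9030/255 ≈ 35.412 → 35
G: 132×110/255 = 14520/255 ≈ 56.941 → 57
B: 244×217/255 = 52948/255 ≈ 207.639 → 208
= RGB(35, 57, 208)


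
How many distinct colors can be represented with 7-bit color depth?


Colors = 2^bits = 2^7
= 128 colors


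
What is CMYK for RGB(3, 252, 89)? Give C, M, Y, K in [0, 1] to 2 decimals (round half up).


R'=3/255≈0.0118, G'=252/255≈0.9882, B'=89/255≈0.3490
K = 1 - max(R',G',B') = 1 - 252/255 = 3/255 = 0.01176… → 0.01
(1-R'-K)/(1-K) simplifies to (max-R)/max with max = 252:
C = (252-3)/252 = 249/252 = 0.98809… → 0.99
M = (252-252)/252 = 0/252 = 0 → 0.00
Y = (252-89)/252 = 163/252 = 0.64682… → 0.65
= CMYK(0.99, 0.00, 0.65, 0.01)


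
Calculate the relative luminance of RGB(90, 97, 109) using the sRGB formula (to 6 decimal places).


Linearize each channel (sRGB transfer function): c = v/255; c_lin = c/12.92 if c ≤ 0.04045, else ((c+0.055)/1.055)^2.4
  R: 90/255 ≈ 0.352941 > 0.04045 → ((0.352941+0.055)/1.055)^2.4 ≈ 0.102242
  G: 97/255 ≈ 0.380392 > 0.04045 → ((0.380392+0.055)/1.055)^2.4 ≈ 0.119538
  B: 109/255 ≈ 0.427451 > 0.04045 → ((0.427451+0.055)/1.055)^2.4 ≈ 0.152926
R_lin = 0.102242, G_lin = 0.119538, B_lin = 0.152926
L = 0.2126×R + 0.7152×G + 0.0722×B
L = 0.2126×0.102242 + 0.7152×0.119538 + 0.0722×0.152926
L ≈ 0.118272


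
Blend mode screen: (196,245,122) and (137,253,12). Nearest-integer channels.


Screen: C = 255 - (255-A)×(255-B)/255, rounded to nearest integer
R: 255 - (255-196)×(255-137)/255 = 255 - 6962/255 ≈ 255 - 27.302 = 227.698 → 228
G: 255 - (255-245)×(255-253)/255 = 255 - 20/255 ≈ 255 - 0.078 = 254.922 → 255
B: 255 - (255-122)×(255-12)/255 = 255 - 32319/255 ≈ 255 - 126.741 = 128.259 → 128
= RGB(228, 255, 128)


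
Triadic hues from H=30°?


Triadic: equally spaced at 120° intervals
H1 = 30°
H2 = (30 + 120) mod 360 = 150°
H3 = (30 + 240) mod 360 = 270°
Triadic = 30°, 150°, 270°


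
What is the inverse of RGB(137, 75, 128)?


Invert: (255-R, 255-G, 255-B)
R: 255-137 = 118
G: 255-75 = 180
B: 255-128 = 127
= RGB(118, 180, 127)


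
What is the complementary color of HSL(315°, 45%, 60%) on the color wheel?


Complement = opposite side of color wheel = hue + 180°
H' = (315 + 180) mod 360 = 135°
S and L unchanged.
= HSL(135°, 45%, 60%)


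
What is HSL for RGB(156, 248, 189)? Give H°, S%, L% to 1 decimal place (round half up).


Normalize: R'=156/255≈0.6118, G'=248/255≈0.9725, B'=189/255≈0.7412
Max=248/255, Min=156/255, Δ=Max-Min=92/255
L = (Max+Min)/2 = (248+156)/510 = 404/510 = 0.79215… → L = 79.2%
L > 0.5 → S = Δ/(2-Max-Min) = 92/(510-248-156) = 92/106 = 0.86792… → S = 86.8%
(the 1/255 factors cancel in S and H, so raw channel differences can be used)
Max is G' → H = 60 × ((B-R)/Δ + 2) = 60 × ((189-156)/92 + 2)
  33/92 + 2 = 0.3586… + 2 = 2.3586…
  H = 60 × 2.3586… = 141.521…° → H = 141.5°
= HSL(141.5°, 86.8%, 79.2%)


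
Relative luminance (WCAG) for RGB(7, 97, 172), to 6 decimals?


Linearize each channel (sRGB transfer function): c = v/255; c_lin = c/12.92 if c ≤ 0.04045, else ((c+0.055)/1.055)^2.4
  R: 7/255 ≈ 0.027451 ≤ 0.04045 → 0.027451/12.92 ≈ 0.002125
  G: 97/255 ≈ 0.380392 > 0.04045 → ((0.380392+0.055)/1.055)^2.4 ≈ 0.119538
  B: 172/255 ≈ 0.674510 > 0.04045 → ((0.674510+0.055)/1.055)^2.4 ≈ 0.412543
R_lin = 0.002125, G_lin = 0.119538, B_lin = 0.412543
L = 0.2126×R + 0.7152×G + 0.0722×B
L = 0.2126×0.002125 + 0.7152×0.119538 + 0.0722×0.412543
L ≈ 0.115731


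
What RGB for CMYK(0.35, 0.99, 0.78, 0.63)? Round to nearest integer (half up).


R = 255 × (1-C) × (1-K) = 255 × 0.65 × 0.37 = 61.3275 → 61
G = 255 × (1-M) × (1-K) = 255 × 0.01 × 0.37 = 0.9435 → 1
B = 255 × (1-Y) × (1-K) = 255 × 0.22 × 0.37 = 20.757 → 21
= RGB(61, 1, 21)


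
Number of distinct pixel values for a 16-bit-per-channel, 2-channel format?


Total bits = 16 bits/channel × 2 channels = 32 bits
Distinct pixel values = 2^32
= 4,294,967,296 pixel values


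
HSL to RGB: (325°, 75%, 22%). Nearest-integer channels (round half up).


H=325°, S=0.75, L=0.22
C = (1-|2L-1|)×S = (1-|-0.56|)×0.75 = 0.33
H' = H/60 = 325/60 ≈ 5.4167; X = C×(1-|H' mod 2 - 1|) = 0.1925
m = L - C/2 = 0.22 - 0.165 = 0.055
Sector ⌊H'⌋ = 5 → (R',G',B') = (0.33, 0.0, 0.1925)
RGB = ((R'+m)×255, (G'+m)×255, (B'+m)×255) = (98.175, 14.025, 63.1125)
Round half up → RGB(98, 14, 63)


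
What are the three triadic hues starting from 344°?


Triadic: equally spaced at 120° intervals
H1 = 344°
H2 = (344 + 120) mod 360 = 104°
H3 = (344 + 240) mod 360 = 224°
Triadic = 344°, 104°, 224°


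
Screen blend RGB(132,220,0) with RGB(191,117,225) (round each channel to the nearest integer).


Screen: C = 255 - (255-A)×(255-B)/255, rounded to nearest integer
R: 255 - (255-132)×(255-191)/255 = 255 - 7872/255 ≈ 255 - 30.871 = 224.129 → 224
G: 255 - (255-220)×(255-117)/255 = 255 - 4830/255 ≈ 255 - 18.941 = 236.059 → 236
B: 255 - (255-0)×(255-225)/255 = 255 - 7650/255 ≈ 255 - 30.000 = 225.000 → 225
= RGB(224, 236, 225)


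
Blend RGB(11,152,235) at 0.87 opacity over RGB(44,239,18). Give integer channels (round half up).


C = α×F + (1-α)×B, with 1-α = 0.13
R: 0.87×11 + 0.13×44 = 9.57 + 5.72 = 15.29 → 15
G: 0.87×152 + 0.13×239 = 132.24 + 31.07 = 163.31 → 163
B: 0.87×235 + 0.13×18 = 204.45 + 2.34 = 206.79 → 207
= RGB(15, 163, 207)


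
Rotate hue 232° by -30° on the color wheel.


New hue = (H + rotation) mod 360
New hue = (232 -30) mod 360
= 202 mod 360
= 202°


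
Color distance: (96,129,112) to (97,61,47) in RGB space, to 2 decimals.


d = √[(R₁-R₂)² + (G₁-G₂)² + (B₁-B₂)²]
d = √[(96-97)² + (129-61)² + (112-47)²]
d = √[1 + 4624 + 4225]
d = √8850
d ≈ 94.07


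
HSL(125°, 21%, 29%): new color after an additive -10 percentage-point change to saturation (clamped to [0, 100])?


Original S = 21%
Adjustment = -10 percentage points
New S = 21 + (-10) = 11
Clamp to [0, 100] → 11
= HSL(125°, 11%, 29%)


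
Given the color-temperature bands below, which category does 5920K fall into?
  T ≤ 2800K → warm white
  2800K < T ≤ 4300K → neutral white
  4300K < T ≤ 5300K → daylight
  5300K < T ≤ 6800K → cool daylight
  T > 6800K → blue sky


Temperature: 5920K
5300K < 5920K ≤ 6800K → cool daylight
Classification: cool daylight


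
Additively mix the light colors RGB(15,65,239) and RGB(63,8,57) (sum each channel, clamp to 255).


Additive: each channel = min(255, C₁+C₂)
R: 15+63 = 78 → 78
G: 65+8 = 73 → 73
B: 239+57 = 296 → 255
= RGB(78, 73, 255)


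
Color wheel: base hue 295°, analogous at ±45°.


Base hue: 295°
Left analog: (295 - 45) mod 360 = 250°
Right analog: (295 + 45) mod 360 = 340°
Analogous hues = 250° and 340°


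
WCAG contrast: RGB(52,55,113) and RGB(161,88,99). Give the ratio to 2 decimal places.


Linearize each sRGB channel c=v/255: c/12.92 if c ≤ 0.04045 else ((c+0.055)/1.055)^2.4
L = 0.2126×R_lin + 0.7152×G_lin + 0.0722×B_lin
Color 1 (52,55,113):
  R=52: 52/255≈0.2039 > 0.04045 → ((0.2039+0.055)/1.055)^2.4 ≈ 0.03434
  G=55: 55/255≈0.2157 > 0.04045 → ((0.2157+0.055)/1.055)^2.4 ≈ 0.03820
  B=113: 113/255≈0.4431 > 0.04045 → ((0.4431+0.055)/1.055)^2.4 ≈ 0.16513
  L1 = 0.2126×0.03434 + 0.7152×0.03820 + 0.0722×0.16513 ≈ 0.04655
Color 2 (161,88,99):
  R=161: 161/255≈0.6314 > 0.04045 → ((0.6314+0.055)/1.055)^2.4 ≈ 0.35640
  G=88: 88/255≈0.3451 > 0.04045 → ((0.3451+0.055)/1.055)^2.4 ≈ 0.09759
  B=99: 99/255≈0.3882 > 0.04045 → ((0.3882+0.055)/1.055)^2.4 ≈ 0.12477
  L2 = 0.2126×0.35640 + 0.7152×0.09759 + 0.0722×0.12477 ≈ 0.15457
Lighter = 0.15457, Darker = 0.04655
Ratio = (L_lighter + 0.05) / (L_darker + 0.05)
Ratio = (0.15457 + 0.05) / (0.04655 + 0.05) = 0.20457 / 0.09655 ≈ 2.1189
Ratio ≈ 2.12:1


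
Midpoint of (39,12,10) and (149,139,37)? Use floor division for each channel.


Midpoint: each channel = ⌊(C₁+C₂)/2⌋
R: ⌊(39+149)/2⌋ = 94
G: ⌊(12+139)/2⌋ = 75
B: ⌊(10+37)/2⌋ = 23
= RGB(94, 75, 23)


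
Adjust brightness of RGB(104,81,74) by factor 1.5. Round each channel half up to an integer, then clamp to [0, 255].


Multiply each channel by 1.5, round half up, clamp to [0, 255]
R: 104×1.5 = 156
G: 81×1.5 = 121.5 → round → 122
B: 74×1.5 = 111
= RGB(156, 122, 111)


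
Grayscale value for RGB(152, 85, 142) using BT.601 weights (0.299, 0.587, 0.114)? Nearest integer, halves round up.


Gray = 0.299×R + 0.587×G + 0.114×B
Gray = 0.299×152 + 0.587×85 + 0.114×142
Gray = 45.448 + 49.895 + 16.188
Gray = 111.531 → round half up → 112
Gray = 112


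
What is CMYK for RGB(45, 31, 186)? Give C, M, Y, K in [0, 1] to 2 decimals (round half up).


R'=45/255≈0.1765, G'=31/255≈0.1216, B'=186/255≈0.7294
K = 1 - max(R',G',B') = 1 - 186/255 = 69/255 = 0.27058… → 0.27
(1-R'-K)/(1-K) simplifies to (max-R)/max with max = 186:
C = (186-45)/186 = 141/186 = 0.75806… → 0.76
M = (186-31)/186 = 155/186 = 0.83333… → 0.83
Y = (186-186)/186 = 0/186 = 0 → 0.00
= CMYK(0.76, 0.83, 0.00, 0.27)


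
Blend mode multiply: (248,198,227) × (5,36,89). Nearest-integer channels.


Multiply: C = A×B/255, rounded to nearest integer
R: 248×5/255 = 1240/255 ≈ 4.863 → 5
G: 198×36/255 = 7128/255 ≈ 27.953 → 28
B: 227×89/255 = 20203/255 ≈ 79.227 → 79
= RGB(5, 28, 79)


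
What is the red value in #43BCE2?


Color: #43BCE2
R = 43 = 67
G = BC = 188
B = E2 = 226
Red = 67


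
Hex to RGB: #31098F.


31 → 49 (R)
09 → 9 (G)
8F → 143 (B)
= RGB(49, 9, 143)


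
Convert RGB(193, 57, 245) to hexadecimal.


R = 193 → C1 (hex)
G = 57 → 39 (hex)
B = 245 → F5 (hex)
Hex = #C139F5


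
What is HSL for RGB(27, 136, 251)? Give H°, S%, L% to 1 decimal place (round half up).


Normalize: R'=27/255≈0.1059, G'=136/255≈0.5333, B'=251/255≈0.9843
Max=251/255, Min=27/255, Δ=Max-Min=224/255
L = (Max+Min)/2 = (251+27)/510 = 278/510 = 0.54509… → L = 54.5%
L > 0.5 → S = Δ/(2-Max-Min) = 224/(510-251-27) = 224/232 = 0.96551… → S = 96.6%
(the 1/255 factors cancel in S and H, so raw channel differences can be used)
Max is B' → H = 60 × ((R-G)/Δ + 4) = 60 × ((27-136)/224 + 4)
  -109/224 + 4 = -0.4866… + 4 = 3.5133…
  H = 60 × 3.5133… = 210.803…° → H = 210.8°
= HSL(210.8°, 96.6%, 54.5%)


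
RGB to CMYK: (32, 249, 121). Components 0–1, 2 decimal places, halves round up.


R'=32/255≈0.1255, G'=249/255≈0.9765, B'=121/255≈0.4745
K = 1 - max(R',G',B') = 1 - 249/255 = 6/255 = 0.02352… → 0.02
(1-R'-K)/(1-K) simplifies to (max-R)/max with max = 249:
C = (249-32)/249 = 217/249 = 0.87148… → 0.87
M = (249-249)/249 = 0/249 = 0 → 0.00
Y = (249-121)/249 = 128/249 = 0.51405… → 0.51
= CMYK(0.87, 0.00, 0.51, 0.02)


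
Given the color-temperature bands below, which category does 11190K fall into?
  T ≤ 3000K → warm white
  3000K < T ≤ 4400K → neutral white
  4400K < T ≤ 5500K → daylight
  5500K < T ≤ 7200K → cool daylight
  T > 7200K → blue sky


Temperature: 11190K
11190K > 7200K → blue sky
Classification: blue sky


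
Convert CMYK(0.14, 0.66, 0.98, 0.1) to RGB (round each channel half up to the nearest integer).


R = 255 × (1-C) × (1-K) = 255 × 0.86 × 0.90 = 197.37 → 197
G = 255 × (1-M) × (1-K) = 255 × 0.34 × 0.90 = 78.03 → 78
B = 255 × (1-Y) × (1-K) = 255 × 0.02 × 0.90 = 4.59 → 5
= RGB(197, 78, 5)


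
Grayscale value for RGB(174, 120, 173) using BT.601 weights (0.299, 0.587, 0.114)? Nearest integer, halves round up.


Gray = 0.299×R + 0.587×G + 0.114×B
Gray = 0.299×174 + 0.587×120 + 0.114×173
Gray = 52.026 + 70.440 + 19.722
Gray = 142.188 → round half up → 142
Gray = 142


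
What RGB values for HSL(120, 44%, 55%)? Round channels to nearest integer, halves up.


H=120°, S=0.44, L=0.55
C = (1-|2L-1|)×S = (1-|0.10|)×0.44 = 0.396
H' = H/60 = 120/60 ≈ 2.0000; X = C×(1-|H' mod 2 - 1|) = 0.0
m = L - C/2 = 0.55 - 0.198 = 0.352
Sector ⌊H'⌋ = 2 → (R',G',B') = (0.0, 0.396, 0.0)
RGB = ((R'+m)×255, (G'+m)×255, (B'+m)×255) = (89.76, 190.74, 89.76)
Round half up → RGB(90, 191, 90)


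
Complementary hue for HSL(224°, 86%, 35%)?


Complement = opposite side of color wheel = hue + 180°
H' = (224 + 180) mod 360 = 44°
S and L unchanged.
= HSL(44°, 86%, 35%)


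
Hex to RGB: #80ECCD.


80 → 128 (R)
EC → 236 (G)
CD → 205 (B)
= RGB(128, 236, 205)


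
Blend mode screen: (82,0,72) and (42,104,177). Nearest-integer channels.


Screen: C = 255 - (255-A)×(255-B)/255, rounded to nearest integer
R: 255 - (255-82)×(255-42)/255 = 255 - 36849/255 ≈ 255 - 144.506 = 110.494 → 110
G: 255 - (255-0)×(255-104)/255 = 255 - 38505/255 ≈ 255 - 151.000 = 104.000 → 104
B: 255 - (255-72)×(255-177)/255 = 255 - 14274/255 ≈ 255 - 55.976 = 199.024 → 199
= RGB(110, 104, 199)


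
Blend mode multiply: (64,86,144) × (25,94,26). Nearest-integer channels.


Multiply: C = A×B/255, rounded to nearest integer
R: 64×25/255 = 1600/255 ≈ 6.275 → 6
G: 86×94/255 = 8084/255 ≈ 31.702 → 32
B: 144×26/255 = 3744/255 ≈ 14.682 → 15
= RGB(6, 32, 15)


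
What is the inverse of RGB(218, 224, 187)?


Invert: (255-R, 255-G, 255-B)
R: 255-218 = 37
G: 255-224 = 31
B: 255-187 = 68
= RGB(37, 31, 68)


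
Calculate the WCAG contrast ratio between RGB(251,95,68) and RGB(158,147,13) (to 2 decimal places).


Linearize each sRGB channel c=v/255: c/12.92 if c ≤ 0.04045 else ((c+0.055)/1.055)^2.4
L = 0.2126×R_lin + 0.7152×G_lin + 0.0722×B_lin
Color 1 (251,95,68):
  R=251: 251/255≈0.9843 > 0.04045 → ((0.9843+0.055)/1.055)^2.4 ≈ 0.96469
  G=95: 95/255≈0.3725 > 0.04045 → ((0.3725+0.055)/1.055)^2.4 ≈ 0.11444
  B=68: 68/255≈0.2667 > 0.04045 → ((0.2667+0.055)/1.055)^2.4 ≈ 0.05781
  L1 = 0.2126×0.96469 + 0.7152×0.11444 + 0.0722×0.05781 ≈ 0.29111
Color 2 (158,147,13):
  R=158: 158/255≈0.6196 > 0.04045 → ((0.6196+0.055)/1.055)^2.4 ≈ 0.34191
  G=147: 147/255≈0.5765 > 0.04045 → ((0.5765+0.055)/1.055)^2.4 ≈ 0.29177
  B=13: 13/255≈0.0510 > 0.04045 → ((0.0510+0.055)/1.055)^2.4 ≈ 0.00402
  L2 = 0.2126×0.34191 + 0.7152×0.29177 + 0.0722×0.00402 ≈ 0.28166
Lighter = 0.29111, Darker = 0.28166
Ratio = (L_lighter + 0.05) / (L_darker + 0.05)
Ratio = (0.29111 + 0.05) / (0.28166 + 0.05) = 0.34111 / 0.33166 ≈ 1.0285
Ratio ≈ 1.03:1


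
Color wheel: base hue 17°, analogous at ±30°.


Base hue: 17°
Left analog: (17 - 30) mod 360 = 347°
Right analog: (17 + 30) mod 360 = 47°
Analogous hues = 347° and 47°


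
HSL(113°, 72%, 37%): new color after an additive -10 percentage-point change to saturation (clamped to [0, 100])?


Original S = 72%
Adjustment = -10 percentage points
New S = 72 + (-10) = 62
Clamp to [0, 100] → 62
= HSL(113°, 62%, 37%)


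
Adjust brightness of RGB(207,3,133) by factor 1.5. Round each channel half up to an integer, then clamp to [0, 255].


Multiply each channel by 1.5, round half up, clamp to [0, 255]
R: 207×1.5 = 310.5 → round → 311 → clamp → 255
G: 3×1.5 = 4.5 → round → 5
B: 133×1.5 = 199.5 → round → 200
= RGB(255, 5, 200)


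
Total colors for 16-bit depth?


Colors = 2^bits = 2^16
= 65,536 colors


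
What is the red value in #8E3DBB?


Color: #8E3DBB
R = 8E = 142
G = 3D = 61
B = BB = 187
Red = 142


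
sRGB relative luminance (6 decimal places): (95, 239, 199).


Linearize each channel (sRGB transfer function): c = v/255; c_lin = c/12.92 if c ≤ 0.04045, else ((c+0.055)/1.055)^2.4
  R: 95/255 ≈ 0.372549 > 0.04045 → ((0.372549+0.055)/1.055)^2.4 ≈ 0.114435
  G: 239/255 ≈ 0.937255 > 0.04045 → ((0.937255+0.055)/1.055)^2.4 ≈ 0.863157
  B: 199/255 ≈ 0.780392 > 0.04045 → ((0.780392+0.055)/1.055)^2.4 ≈ 0.571125
R_lin = 0.114435, G_lin = 0.863157, B_lin = 0.571125
L = 0.2126×R + 0.7152×G + 0.0722×B
L = 0.2126×0.114435 + 0.7152×0.863157 + 0.0722×0.571125
L ≈ 0.682894


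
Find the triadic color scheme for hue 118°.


Triadic: equally spaced at 120° intervals
H1 = 118°
H2 = (118 + 120) mod 360 = 238°
H3 = (118 + 240) mod 360 = 358°
Triadic = 118°, 238°, 358°


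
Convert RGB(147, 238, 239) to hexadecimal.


R = 147 → 93 (hex)
G = 238 → EE (hex)
B = 239 → EF (hex)
Hex = #93EEEF


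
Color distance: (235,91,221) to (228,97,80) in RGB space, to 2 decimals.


d = √[(R₁-R₂)² + (G₁-G₂)² + (B₁-B₂)²]
d = √[(235-228)² + (91-97)² + (221-80)²]
d = √[49 + 36 + 19881]
d = √19966
d ≈ 141.30


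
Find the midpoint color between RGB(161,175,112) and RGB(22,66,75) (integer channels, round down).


Midpoint: each channel = ⌊(C₁+C₂)/2⌋
R: ⌊(161+22)/2⌋ = 91
G: ⌊(175+66)/2⌋ = 120
B: ⌊(112+75)/2⌋ = 93
= RGB(91, 120, 93)


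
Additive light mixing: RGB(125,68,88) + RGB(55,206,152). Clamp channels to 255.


Additive: each channel = min(255, C₁+C₂)
R: 125+55 = 180 → 180
G: 68+206 = 274 → 255
B: 88+152 = 240 → 240
= RGB(180, 255, 240)


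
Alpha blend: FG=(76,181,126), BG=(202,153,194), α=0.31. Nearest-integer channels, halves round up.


C = α×F + (1-α)×B, with 1-α = 0.69
R: 0.31×76 + 0.69×202 = 23.56 + 139.38 = 162.94 → 163
G: 0.31×181 + 0.69×153 = 56.11 + 105.57 = 161.68 → 162
B: 0.31×126 + 0.69×194 = 39.06 + 133.86 = 172.92 → 173
= RGB(163, 162, 173)


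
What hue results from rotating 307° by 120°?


New hue = (H + rotation) mod 360
New hue = (307 + 120) mod 360
= 427 mod 360
= 67°


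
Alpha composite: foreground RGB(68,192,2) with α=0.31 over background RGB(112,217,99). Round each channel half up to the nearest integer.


C = α×F + (1-α)×B, with 1-α = 0.69
R: 0.31×68 + 0.69×112 = 21.08 + 77.28 = 98.36 → 98
G: 0.31×192 + 0.69×217 = 59.52 + 149.73 = 209.25 → 209
B: 0.31×2 + 0.69×99 = 0.62 + 68.31 = 68.93 → 69
= RGB(98, 209, 69)


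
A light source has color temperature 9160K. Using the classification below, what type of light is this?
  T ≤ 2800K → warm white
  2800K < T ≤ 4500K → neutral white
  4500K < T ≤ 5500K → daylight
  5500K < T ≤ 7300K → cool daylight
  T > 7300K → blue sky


Temperature: 9160K
9160K > 7300K → blue sky
Classification: blue sky


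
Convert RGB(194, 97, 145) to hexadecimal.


R = 194 → C2 (hex)
G = 97 → 61 (hex)
B = 145 → 91 (hex)
Hex = #C26191


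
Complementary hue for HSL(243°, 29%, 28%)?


Complement = opposite side of color wheel = hue + 180°
H' = (243 + 180) mod 360 = 63°
S and L unchanged.
= HSL(63°, 29%, 28%)


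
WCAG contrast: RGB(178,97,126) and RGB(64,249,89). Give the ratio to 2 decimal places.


Linearize each sRGB channel c=v/255: c/12.92 if c ≤ 0.04045 else ((c+0.055)/1.055)^2.4
L = 0.2126×R_lin + 0.7152×G_lin + 0.0722×B_lin
Color 1 (178,97,126):
  R=178: 178/255≈0.6980 > 0.04045 → ((0.6980+0.055)/1.055)^2.4 ≈ 0.44520
  G=97: 97/255≈0.3804 > 0.04045 → ((0.3804+0.055)/1.055)^2.4 ≈ 0.11954
  B=126: 126/255≈0.4941 > 0.04045 → ((0.4941+0.055)/1.055)^2.4 ≈ 0.20864
  L1 = 0.2126×0.44520 + 0.7152×0.11954 + 0.0722×0.20864 ≈ 0.19521
Color 2 (64,249,89):
  R=64: 64/255≈0.2510 > 0.04045 → ((0.2510+0.055)/1.055)^2.4 ≈ 0.05127
  G=249: 249/255≈0.9765 > 0.04045 → ((0.9765+0.055)/1.055)^2.4 ≈ 0.94731
  B=89: 89/255≈0.3490 > 0.04045 → ((0.3490+0.055)/1.055)^2.4 ≈ 0.09990
  L2 = 0.2126×0.05127 + 0.7152×0.94731 + 0.0722×0.09990 ≈ 0.69563
Lighter = 0.69563, Darker = 0.19521
Ratio = (L_lighter + 0.05) / (L_darker + 0.05)
Ratio = (0.69563 + 0.05) / (0.19521 + 0.05) = 0.74563 / 0.24521 ≈ 3.0408
Ratio ≈ 3.04:1


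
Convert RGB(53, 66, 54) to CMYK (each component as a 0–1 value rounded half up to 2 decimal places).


R'=53/255≈0.2078, G'=66/255≈0.2588, B'=54/255≈0.2118
K = 1 - max(R',G',B') = 1 - 66/255 = 189/255 = 0.74117… → 0.74
(1-R'-K)/(1-K) simplifies to (max-R)/max with max = 66:
C = (66-53)/66 = 13/66 = 0.19696… → 0.20
M = (66-66)/66 = 0/66 = 0 → 0.00
Y = (66-54)/66 = 12/66 = 0.18181… → 0.18
= CMYK(0.20, 0.00, 0.18, 0.74)


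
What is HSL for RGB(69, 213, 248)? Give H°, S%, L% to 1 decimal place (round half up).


Normalize: R'=69/255≈0.2706, G'=213/255≈0.8353, B'=248/255≈0.9725
Max=248/255, Min=69/255, Δ=Max-Min=179/255
L = (Max+Min)/2 = (248+69)/510 = 317/510 = 0.62156… → L = 62.2%
L > 0.5 → S = Δ/(2-Max-Min) = 179/(510-248-69) = 179/193 = 0.92746… → S = 92.7%
(the 1/255 factors cancel in S and H, so raw channel differences can be used)
Max is B' → H = 60 × ((R-G)/Δ + 4) = 60 × ((69-213)/179 + 4)
  -144/179 + 4 = -0.8044… + 4 = 3.1955…
  H = 60 × 3.1955… = 191.731…° → H = 191.7°
= HSL(191.7°, 92.7%, 62.2%)


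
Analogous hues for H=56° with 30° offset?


Base hue: 56°
Left analog: (56 - 30) mod 360 = 26°
Right analog: (56 + 30) mod 360 = 86°
Analogous hues = 26° and 86°


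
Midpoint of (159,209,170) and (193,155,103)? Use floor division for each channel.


Midpoint: each channel = ⌊(C₁+C₂)/2⌋
R: ⌊(159+193)/2⌋ = 176
G: ⌊(209+155)/2⌋ = 182
B: ⌊(170+103)/2⌋ = 136
= RGB(176, 182, 136)


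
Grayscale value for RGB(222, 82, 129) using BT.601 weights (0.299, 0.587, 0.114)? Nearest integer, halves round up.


Gray = 0.299×R + 0.587×G + 0.114×B
Gray = 0.299×222 + 0.587×82 + 0.114×129
Gray = 66.378 + 48.134 + 14.706
Gray = 129.218 → round half up → 129
Gray = 129


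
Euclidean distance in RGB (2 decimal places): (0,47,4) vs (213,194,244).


d = √[(R₁-R₂)² + (G₁-G₂)² + (B₁-B₂)²]
d = √[(0-213)² + (47-194)² + (4-244)²]
d = √[45369 + 21609 + 57600]
d = √124578
d ≈ 352.96


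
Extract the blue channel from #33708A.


Color: #33708A
R = 33 = 51
G = 70 = 112
B = 8A = 138
Blue = 138


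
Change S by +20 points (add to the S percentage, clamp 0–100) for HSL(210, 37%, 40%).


Original S = 37%
Adjustment = +20 percentage points
New S = 37 + (20) = 57
Clamp to [0, 100] → 57
= HSL(210°, 57%, 40%)


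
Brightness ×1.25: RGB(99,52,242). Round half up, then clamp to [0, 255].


Multiply each channel by 1.25, round half up, clamp to [0, 255]
R: 99×1.25 = 123.75 → round → 124
G: 52×1.25 = 65
B: 242×1.25 = 302.5 → round → 303 → clamp → 255
= RGB(124, 65, 255)


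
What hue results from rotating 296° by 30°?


New hue = (H + rotation) mod 360
New hue = (296 + 30) mod 360
= 326 mod 360
= 326°


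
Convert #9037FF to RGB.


90 → 144 (R)
37 → 55 (G)
FF → 255 (B)
= RGB(144, 55, 255)


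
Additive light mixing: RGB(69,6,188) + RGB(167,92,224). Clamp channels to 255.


Additive: each channel = min(255, C₁+C₂)
R: 69+167 = 236 → 236
G: 6+92 = 98 → 98
B: 188+224 = 412 → 255
= RGB(236, 98, 255)


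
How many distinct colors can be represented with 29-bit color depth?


Colors = 2^bits = 2^29
= 536,870,912 colors


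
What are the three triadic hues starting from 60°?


Triadic: equally spaced at 120° intervals
H1 = 60°
H2 = (60 + 120) mod 360 = 180°
H3 = (60 + 240) mod 360 = 300°
Triadic = 60°, 180°, 300°


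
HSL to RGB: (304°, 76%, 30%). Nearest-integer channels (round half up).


H=304°, S=0.76, L=0.30
C = (1-|2L-1|)×S = (1-|-0.40|)×0.76 = 0.456
H' = H/60 = 304/60 ≈ 5.0667; X = C×(1-|H' mod 2 - 1|) = 0.4256
m = L - C/2 = 0.30 - 0.228 = 0.072
Sector ⌊H'⌋ = 5 → (R',G',B') = (0.456, 0.0, 0.4256)
RGB = ((R'+m)×255, (G'+m)×255, (B'+m)×255) = (134.64, 18.36, 126.888)
Round half up → RGB(135, 18, 127)


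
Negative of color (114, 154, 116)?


Invert: (255-R, 255-G, 255-B)
R: 255-114 = 141
G: 255-154 = 101
B: 255-116 = 139
= RGB(141, 101, 139)


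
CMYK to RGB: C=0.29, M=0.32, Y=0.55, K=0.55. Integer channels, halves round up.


R = 255 × (1-C) × (1-K) = 255 × 0.71 × 0.45 = 81.4725 → 81
G = 255 × (1-M) × (1-K) = 255 × 0.68 × 0.45 = 78.03 → 78
B = 255 × (1-Y) × (1-K) = 255 × 0.45 × 0.45 = 51.6375 → 52
= RGB(81, 78, 52)


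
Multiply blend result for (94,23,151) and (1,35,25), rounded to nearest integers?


Multiply: C = A×B/255, rounded to nearest integer
R: 94×1/255 = 94/255 ≈ 0.369 → 0
G: 23×35/255 = 805/255 ≈ 3.157 → 3
B: 151×25/255 = 3775/255 ≈ 14.804 → 15
= RGB(0, 3, 15)


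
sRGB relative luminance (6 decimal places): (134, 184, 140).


Linearize each channel (sRGB transfer function): c = v/255; c_lin = c/12.92 if c ≤ 0.04045, else ((c+0.055)/1.055)^2.4
  R: 134/255 ≈ 0.525490 > 0.04045 → ((0.525490+0.055)/1.055)^2.4 ≈ 0.238398
  G: 184/255 ≈ 0.721569 > 0.04045 → ((0.721569+0.055)/1.055)^2.4 ≈ 0.479320
  B: 140/255 ≈ 0.549020 > 0.04045 → ((0.549020+0.055)/1.055)^2.4 ≈ 0.262251
R_lin = 0.238398, G_lin = 0.479320, B_lin = 0.262251
L = 0.2126×R + 0.7152×G + 0.0722×B
L = 0.2126×0.238398 + 0.7152×0.479320 + 0.0722×0.262251
L ≈ 0.412428


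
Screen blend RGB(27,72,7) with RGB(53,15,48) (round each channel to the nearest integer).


Screen: C = 255 - (255-A)×(255-B)/255, rounded to nearest integer
R: 255 - (255-27)×(255-53)/255 = 255 - 46056/255 ≈ 255 - 180.612 = 74.388 → 74
G: 255 - (255-72)×(255-15)/255 = 255 - 43920/255 ≈ 255 - 172.235 = 82.765 → 83
B: 255 - (255-7)×(255-48)/255 = 255 - 51336/255 ≈ 255 - 201.318 = 53.682 → 54
= RGB(74, 83, 54)


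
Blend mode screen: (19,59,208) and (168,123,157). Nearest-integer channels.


Screen: C = 255 - (255-A)×(255-B)/255, rounded to nearest integer
R: 255 - (255-19)×(255-168)/255 = 255 - 20532/255 ≈ 255 - 80.518 = 174.482 → 174
G: 255 - (255-59)×(255-123)/255 = 255 - 25872/255 ≈ 255 - 101.459 = 153.541 → 154
B: 255 - (255-208)×(255-157)/255 = 255 - 4606/255 ≈ 255 - 18.063 = 236.937 → 237
= RGB(174, 154, 237)


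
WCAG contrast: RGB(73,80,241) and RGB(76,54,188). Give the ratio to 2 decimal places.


Linearize each sRGB channel c=v/255: c/12.92 if c ≤ 0.04045 else ((c+0.055)/1.055)^2.4
L = 0.2126×R_lin + 0.7152×G_lin + 0.0722×B_lin
Color 1 (73,80,241):
  R=73: 73/255≈0.2863 > 0.04045 → ((0.2863+0.055)/1.055)^2.4 ≈ 0.06663
  G=80: 80/255≈0.3137 > 0.04045 → ((0.3137+0.055)/1.055)^2.4 ≈ 0.08022
  B=241: 241/255≈0.9451 > 0.04045 → ((0.9451+0.055)/1.055)^2.4 ≈ 0.87962
  L1 = 0.2126×0.06663 + 0.7152×0.08022 + 0.0722×0.87962 ≈ 0.13505
Color 2 (76,54,188):
  R=76: 76/255≈0.2980 > 0.04045 → ((0.2980+0.055)/1.055)^2.4 ≈ 0.07227
  G=54: 54/255≈0.2118 > 0.04045 → ((0.2118+0.055)/1.055)^2.4 ≈ 0.03689
  B=188: 188/255≈0.7373 > 0.04045 → ((0.7373+0.055)/1.055)^2.4 ≈ 0.50289
  L2 = 0.2126×0.07227 + 0.7152×0.03689 + 0.0722×0.50289 ≈ 0.07806
Lighter = 0.13505, Darker = 0.07806
Ratio = (L_lighter + 0.05) / (L_darker + 0.05)
Ratio = (0.13505 + 0.05) / (0.07806 + 0.05) = 0.18505 / 0.12806 ≈ 1.4450
Ratio ≈ 1.45:1


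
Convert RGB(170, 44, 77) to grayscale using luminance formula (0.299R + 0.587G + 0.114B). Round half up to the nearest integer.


Gray = 0.299×R + 0.587×G + 0.114×B
Gray = 0.299×170 + 0.587×44 + 0.114×77
Gray = 50.830 + 25.828 + 8.778
Gray = 85.436 → round half up → 85
Gray = 85


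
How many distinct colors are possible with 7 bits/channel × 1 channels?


Total bits = 7 bits/channel × 1 channels = 7 bits
Distinct colors = 2^7
= 128 colors


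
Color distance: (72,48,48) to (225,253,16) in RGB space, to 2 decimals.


d = √[(R₁-R₂)² + (G₁-G₂)² + (B₁-B₂)²]
d = √[(72-225)² + (48-253)² + (48-16)²]
d = √[23409 + 42025 + 1024]
d = √66458
d ≈ 257.79


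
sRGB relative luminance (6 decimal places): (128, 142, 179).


Linearize each channel (sRGB transfer function): c = v/255; c_lin = c/12.92 if c ≤ 0.04045, else ((c+0.055)/1.055)^2.4
  R: 128/255 ≈ 0.501961 > 0.04045 → ((0.501961+0.055)/1.055)^2.4 ≈ 0.215861
  G: 142/255 ≈ 0.556863 > 0.04045 → ((0.556863+0.055)/1.055)^2.4 ≈ 0.270498
  B: 179/255 ≈ 0.701961 > 0.04045 → ((0.701961+0.055)/1.055)^2.4 ≈ 0.450786
R_lin = 0.215861, G_lin = 0.270498, B_lin = 0.450786
L = 0.2126×R + 0.7152×G + 0.0722×B
L = 0.2126×0.215861 + 0.7152×0.270498 + 0.0722×0.450786
L ≈ 0.271899


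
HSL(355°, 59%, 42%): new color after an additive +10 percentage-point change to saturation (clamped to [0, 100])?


Original S = 59%
Adjustment = +10 percentage points
New S = 59 + (10) = 69
Clamp to [0, 100] → 69
= HSL(355°, 69%, 42%)


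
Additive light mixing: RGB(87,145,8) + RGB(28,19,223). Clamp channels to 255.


Additive: each channel = min(255, C₁+C₂)
R: 87+28 = 115 → 115
G: 145+19 = 164 → 164
B: 8+223 = 231 → 231
= RGB(115, 164, 231)
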